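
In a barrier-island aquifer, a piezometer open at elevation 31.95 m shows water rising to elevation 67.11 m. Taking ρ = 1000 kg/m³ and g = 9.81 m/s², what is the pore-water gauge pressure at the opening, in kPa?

P ≈ 345 kPa

Pressure head ψ = h − z = 67.11 − 31.95 = 35.16 m.
P = ρgψ = 1000 × 9.81 × 35.16 = 344920 Pa ≈ 345 kPa.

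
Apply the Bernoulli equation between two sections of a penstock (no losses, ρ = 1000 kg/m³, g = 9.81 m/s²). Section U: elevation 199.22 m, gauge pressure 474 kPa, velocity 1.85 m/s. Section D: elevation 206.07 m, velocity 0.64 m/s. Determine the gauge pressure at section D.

Pressure head at U: ψ₁ = P₁/(ρg) = 474×1000 / (1000 × 9.81) = 48.32 m.
Velocity heads: v₁²/2g = 1.85²/19.62 = 0.174 m; v₂²/2g = 0.64²/19.62 = 0.021 m.
Total head H = z₁ + ψ₁ + v₁²/2g = 199.22 + 48.32 + 0.174 = 247.71 m.
ψ₂ = H − z₂ − v₂²/2g = 247.71 − 206.07 − 0.021 = 41.62 m.
P₂ = ρgψ₂ = 1000 × 9.81 × 41.62 ≈ 408 kPa.

P₂ ≈ 408 kPa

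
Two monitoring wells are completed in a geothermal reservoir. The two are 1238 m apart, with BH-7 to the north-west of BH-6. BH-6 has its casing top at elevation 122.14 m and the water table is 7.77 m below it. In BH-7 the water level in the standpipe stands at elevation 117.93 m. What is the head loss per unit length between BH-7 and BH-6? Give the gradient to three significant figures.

i ≈ 0.00288 m/m

Total head at BH-6: h = 122.14 − 7.77 = 114.37 m.
Total head at BH-7: h = 117.93 m (water level in the piezometer is the total head).
Head difference: h(BH-6) − h(BH-7) = 114.37 − 117.93 = -3.56 m.
Hydraulic gradient: i = |Δh| / L = 3.56 / 1238 = 0.00288.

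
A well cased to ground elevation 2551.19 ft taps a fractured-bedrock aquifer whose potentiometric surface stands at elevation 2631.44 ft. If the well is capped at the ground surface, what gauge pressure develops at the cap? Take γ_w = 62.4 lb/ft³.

P ≈ 34.8 psi

Head above the cap: Δh = 2631.44 − 2551.19 = 80.25 ft.
P = γΔh/144 = 62.4 × 80.25 / 144 = 34.8 psi.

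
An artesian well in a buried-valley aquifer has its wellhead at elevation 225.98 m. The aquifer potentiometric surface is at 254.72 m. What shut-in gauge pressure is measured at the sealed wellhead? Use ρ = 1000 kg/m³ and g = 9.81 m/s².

P ≈ 282 kPa

Head above the cap: Δh = 254.72 − 225.98 = 28.74 m.
P = ρgΔh = 1000 × 9.81 × 28.74 = 281939 Pa ≈ 282 kPa.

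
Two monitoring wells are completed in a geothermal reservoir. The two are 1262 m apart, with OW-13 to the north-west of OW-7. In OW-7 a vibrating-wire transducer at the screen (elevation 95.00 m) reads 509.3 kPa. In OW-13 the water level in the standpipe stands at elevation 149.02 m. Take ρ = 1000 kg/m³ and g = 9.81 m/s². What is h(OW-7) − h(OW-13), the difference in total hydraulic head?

Pressure head at OW-7: ψ = P/(ρg) = 509.3×1000 / (1000 × 9.81) = 51.92 m.
Total head at OW-7: h = z + ψ = 95.00 + 51.92 = 146.92 m.
Total head at OW-13: h = 149.02 m (water level in the piezometer is the total head).
Head difference: h(OW-7) − h(OW-13) = 146.92 − 149.02 = -2.10 m.

Δh ≈ -2.10 m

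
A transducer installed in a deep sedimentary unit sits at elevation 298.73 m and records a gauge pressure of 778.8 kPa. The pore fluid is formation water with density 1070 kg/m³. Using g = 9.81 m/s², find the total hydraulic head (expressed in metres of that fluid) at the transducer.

ψ = P/(ρg) = 778.8×1000 / (1070 × 9.81) = 74.19 m.
h = z + ψ = 298.73 + 74.19 = 372.92 m.

h ≈ 372.92 m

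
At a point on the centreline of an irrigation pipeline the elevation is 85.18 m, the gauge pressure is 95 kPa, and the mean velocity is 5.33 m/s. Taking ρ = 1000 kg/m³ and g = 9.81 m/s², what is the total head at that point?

h ≈ 96.31 m

Pressure head ψ = P/(ρg) = 95×1000 / (1000 × 9.81) = 9.68 m.
Velocity head = v²/(2g) = 5.33² / (2 × 9.81) = 1.448 m.
h = z + ψ + v²/(2g) = 85.18 + 9.68 + 1.448 = 96.31 m.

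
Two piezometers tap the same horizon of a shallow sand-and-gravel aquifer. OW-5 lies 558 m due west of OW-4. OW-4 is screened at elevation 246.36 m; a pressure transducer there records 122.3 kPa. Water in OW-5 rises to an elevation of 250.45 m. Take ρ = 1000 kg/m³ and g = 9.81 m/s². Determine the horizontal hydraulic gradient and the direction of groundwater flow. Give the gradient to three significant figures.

Pressure head at OW-4: ψ = P/(ρg) = 122.3×1000 / (1000 × 9.81) = 12.47 m.
Total head at OW-4: h = z + ψ = 246.36 + 12.47 = 258.83 m.
Total head at OW-5: h = 250.45 m (water level in the piezometer is the total head).
Head difference: h(OW-4) − h(OW-5) = 258.83 − 250.45 = 8.38 m.
Hydraulic gradient: i = |Δh| / L = 8.38 / 558 = 0.0150.
Flow is from higher to lower head: from OW-4 toward OW-5, i.e. toward the west.

i ≈ 0.0150; groundwater flows toward the west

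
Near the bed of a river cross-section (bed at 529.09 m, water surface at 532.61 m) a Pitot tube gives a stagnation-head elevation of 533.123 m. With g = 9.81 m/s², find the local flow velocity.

v ≈ 3.17 m/s

Near the bed, under hydrostatic conditions, the piezometric head (z + ψ) equals the free-surface elevation, 532.61 m.
Velocity head = total − piezometric = 533.123 − 532.61 = 0.513 m.
v = √(2g·h_v) = √(2 × 9.81 × 0.513) = 3.17 m/s.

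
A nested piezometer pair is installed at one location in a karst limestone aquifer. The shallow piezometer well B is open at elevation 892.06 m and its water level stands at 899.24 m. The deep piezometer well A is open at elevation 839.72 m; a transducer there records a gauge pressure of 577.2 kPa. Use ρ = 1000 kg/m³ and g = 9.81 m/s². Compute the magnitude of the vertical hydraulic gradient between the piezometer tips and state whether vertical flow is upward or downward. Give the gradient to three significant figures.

|i_v| ≈ 0.0130; vertical flow is downward

Total head at well B: h = 899.24 m (water level in the standpipe).
Pressure head at well A: ψ = P/(ρg) = 577.2×1000 / (1000 × 9.81) = 58.84 m.
Total head at well A: h = z + ψ = 839.72 + 58.84 = 898.56 m.
Δh = h(well B) − h(well A) = 899.24 − 898.56 = 0.68 m.
Vertical separation Δz = 892.06 − 839.72 = 52.34 m.
|i_v| = |Δh| / Δz = 0.68 / 52.34 = 0.0130.
Head is higher in the shallow piezometer, so vertical flow is downward (recharge condition).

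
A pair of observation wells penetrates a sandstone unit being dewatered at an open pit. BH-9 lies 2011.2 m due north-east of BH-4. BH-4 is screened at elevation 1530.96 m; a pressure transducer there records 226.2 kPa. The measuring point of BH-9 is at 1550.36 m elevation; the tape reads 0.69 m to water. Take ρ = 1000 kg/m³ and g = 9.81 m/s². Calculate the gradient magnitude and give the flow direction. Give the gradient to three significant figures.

Pressure head at BH-4: ψ = P/(ρg) = 226.2×1000 / (1000 × 9.81) = 23.06 m.
Total head at BH-4: h = z + ψ = 1530.96 + 23.06 = 1554.02 m.
Total head at BH-9: h = 1550.36 − 0.69 = 1549.67 m.
Head difference: h(BH-4) − h(BH-9) = 1554.02 − 1549.67 = 4.35 m.
Hydraulic gradient: i = |Δh| / L = 4.35 / 2011.2 = 0.00216.
Flow is from higher to lower head: from BH-4 toward BH-9, i.e. toward the north-east.

i ≈ 0.00216; groundwater flows toward the north-east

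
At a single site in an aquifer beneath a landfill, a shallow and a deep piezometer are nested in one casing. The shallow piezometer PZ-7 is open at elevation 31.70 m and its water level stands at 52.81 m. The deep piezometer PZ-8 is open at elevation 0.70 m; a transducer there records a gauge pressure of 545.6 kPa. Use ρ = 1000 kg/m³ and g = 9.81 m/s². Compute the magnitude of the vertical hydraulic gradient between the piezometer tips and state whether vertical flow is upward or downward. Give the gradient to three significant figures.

|i_v| ≈ 0.113; vertical flow is upward

Total head at PZ-7: h = 52.81 m (water level in the standpipe).
Pressure head at PZ-8: ψ = P/(ρg) = 545.6×1000 / (1000 × 9.81) = 55.62 m.
Total head at PZ-8: h = z + ψ = 0.70 + 55.62 = 56.32 m.
Δh = h(PZ-7) − h(PZ-8) = 52.81 − 56.32 = -3.51 m.
Vertical separation Δz = 31.70 − 0.70 = 31.00 m.
|i_v| = |Δh| / Δz = 3.51 / 31.00 = 0.113.
Head is higher in the deep piezometer, so vertical flow is upward (discharge condition).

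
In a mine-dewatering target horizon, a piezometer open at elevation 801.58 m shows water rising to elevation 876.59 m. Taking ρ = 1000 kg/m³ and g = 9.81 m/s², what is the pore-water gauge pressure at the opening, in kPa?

P ≈ 736 kPa

Pressure head ψ = h − z = 876.59 − 801.58 = 75.01 m.
P = ρgψ = 1000 × 9.81 × 75.01 = 735848 Pa ≈ 736 kPa.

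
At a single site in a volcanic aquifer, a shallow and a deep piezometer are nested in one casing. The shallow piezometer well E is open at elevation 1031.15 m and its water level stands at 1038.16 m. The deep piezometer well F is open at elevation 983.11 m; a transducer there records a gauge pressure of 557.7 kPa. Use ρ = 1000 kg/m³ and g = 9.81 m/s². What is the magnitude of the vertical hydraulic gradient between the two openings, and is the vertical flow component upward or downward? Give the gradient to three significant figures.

Total head at well E: h = 1038.16 m (water level in the standpipe).
Pressure head at well F: ψ = P/(ρg) = 557.7×1000 / (1000 × 9.81) = 56.85 m.
Total head at well F: h = z + ψ = 983.11 + 56.85 = 1039.96 m.
Δh = h(well E) − h(well F) = 1038.16 − 1039.96 = -1.80 m.
Vertical separation Δz = 1031.15 − 983.11 = 48.04 m.
|i_v| = |Δh| / Δz = 1.80 / 48.04 = 0.0375.
Head is higher in the deep piezometer, so vertical flow is upward (discharge condition).

|i_v| ≈ 0.0375; vertical flow is upward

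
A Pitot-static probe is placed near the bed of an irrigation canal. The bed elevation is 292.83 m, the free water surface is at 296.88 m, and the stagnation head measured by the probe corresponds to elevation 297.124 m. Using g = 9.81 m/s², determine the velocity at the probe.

Near the bed, under hydrostatic conditions, the piezometric head (z + ψ) equals the free-surface elevation, 296.88 m.
Velocity head = total − piezometric = 297.124 − 296.88 = 0.244 m.
v = √(2g·h_v) = √(2 × 9.81 × 0.244) = 2.19 m/s.

v ≈ 2.19 m/s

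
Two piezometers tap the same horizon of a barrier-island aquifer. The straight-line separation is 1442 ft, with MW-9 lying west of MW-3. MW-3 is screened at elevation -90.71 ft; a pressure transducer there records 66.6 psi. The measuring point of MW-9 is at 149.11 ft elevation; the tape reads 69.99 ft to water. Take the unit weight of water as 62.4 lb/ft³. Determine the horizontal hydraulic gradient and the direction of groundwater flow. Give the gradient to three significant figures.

Pressure head at MW-3: ψ = 144·P/γ = 144 × 66.6 / 62.4 = 153.69 ft.
Total head at MW-3: h = z + ψ = -90.71 + 153.69 = 62.98 ft.
Total head at MW-9: h = 149.11 − 69.99 = 79.12 ft.
Head difference: h(MW-3) − h(MW-9) = 62.98 − 79.12 = -16.14 ft.
Hydraulic gradient: i = |Δh| / L = 16.14 / 1442 = 0.0112.
Flow is from higher to lower head: from MW-9 toward MW-3, i.e. toward the east.

i ≈ 0.0112; groundwater flows toward the east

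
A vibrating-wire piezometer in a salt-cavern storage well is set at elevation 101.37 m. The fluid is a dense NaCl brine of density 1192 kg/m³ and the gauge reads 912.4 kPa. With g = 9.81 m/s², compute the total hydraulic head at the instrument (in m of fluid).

ψ = P/(ρg) = 912.4×1000 / (1192 × 9.81) = 78.03 m.
h = z + ψ = 101.37 + 78.03 = 179.40 m.

h ≈ 179.40 m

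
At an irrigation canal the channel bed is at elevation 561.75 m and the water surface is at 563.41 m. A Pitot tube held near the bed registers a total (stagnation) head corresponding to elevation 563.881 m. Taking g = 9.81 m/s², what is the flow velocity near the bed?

Near the bed, under hydrostatic conditions, the piezometric head (z + ψ) equals the free-surface elevation, 563.41 m.
Velocity head = total − piezometric = 563.881 − 563.41 = 0.471 m.
v = √(2g·h_v) = √(2 × 9.81 × 0.471) = 3.04 m/s.

v ≈ 3.04 m/s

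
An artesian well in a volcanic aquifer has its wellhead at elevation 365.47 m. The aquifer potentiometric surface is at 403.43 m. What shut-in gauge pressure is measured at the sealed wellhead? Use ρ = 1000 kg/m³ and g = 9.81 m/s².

Head above the cap: Δh = 403.43 − 365.47 = 37.96 m.
P = ρgΔh = 1000 × 9.81 × 37.96 = 372388 Pa ≈ 372 kPa.

P ≈ 372 kPa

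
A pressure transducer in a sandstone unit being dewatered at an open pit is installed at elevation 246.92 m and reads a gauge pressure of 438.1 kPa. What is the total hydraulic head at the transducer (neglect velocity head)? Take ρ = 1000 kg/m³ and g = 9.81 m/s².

ψ = P/(ρg) = 438.1×1000 / (1000 × 9.81) = 44.66 m.
h = z + ψ = 246.92 + 44.66 = 291.58 m.

h ≈ 291.58 m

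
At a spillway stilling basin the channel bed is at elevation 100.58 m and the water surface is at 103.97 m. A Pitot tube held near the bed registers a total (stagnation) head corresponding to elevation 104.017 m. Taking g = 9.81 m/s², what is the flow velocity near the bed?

v ≈ 0.960 m/s

Near the bed, under hydrostatic conditions, the piezometric head (z + ψ) equals the free-surface elevation, 103.97 m.
Velocity head = total − piezometric = 104.017 − 103.97 = 0.047 m.
v = √(2g·h_v) = √(2 × 9.81 × 0.047) = 0.960 m/s.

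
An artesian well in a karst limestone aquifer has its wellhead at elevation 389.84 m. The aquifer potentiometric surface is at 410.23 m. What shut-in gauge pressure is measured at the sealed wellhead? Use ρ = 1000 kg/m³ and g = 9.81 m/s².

P ≈ 200 kPa

Head above the cap: Δh = 410.23 − 389.84 = 20.39 m.
P = ρgΔh = 1000 × 9.81 × 20.39 = 200026 Pa ≈ 200 kPa.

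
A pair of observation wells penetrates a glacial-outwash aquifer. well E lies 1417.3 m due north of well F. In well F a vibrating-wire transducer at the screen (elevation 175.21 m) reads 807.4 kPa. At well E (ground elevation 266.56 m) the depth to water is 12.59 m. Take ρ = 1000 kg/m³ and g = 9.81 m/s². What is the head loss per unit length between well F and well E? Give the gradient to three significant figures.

Pressure head at well F: ψ = P/(ρg) = 807.4×1000 / (1000 × 9.81) = 82.30 m.
Total head at well F: h = z + ψ = 175.21 + 82.30 = 257.51 m.
Total head at well E: h = 266.56 − 12.59 = 253.97 m.
Head difference: h(well F) − h(well E) = 257.51 − 253.97 = 3.54 m.
Hydraulic gradient: i = |Δh| / L = 3.54 / 1417.3 = 0.00250.

i ≈ 0.00250 m/m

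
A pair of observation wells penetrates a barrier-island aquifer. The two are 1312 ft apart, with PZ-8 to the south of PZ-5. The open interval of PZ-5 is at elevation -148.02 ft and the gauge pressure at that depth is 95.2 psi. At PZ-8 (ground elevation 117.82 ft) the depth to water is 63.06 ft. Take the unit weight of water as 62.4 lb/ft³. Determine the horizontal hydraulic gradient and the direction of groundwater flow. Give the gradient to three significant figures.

Pressure head at PZ-5: ψ = 144·P/γ = 144 × 95.2 / 62.4 = 219.69 ft.
Total head at PZ-5: h = z + ψ = -148.02 + 219.69 = 71.67 ft.
Total head at PZ-8: h = 117.82 − 63.06 = 54.76 ft.
Head difference: h(PZ-5) − h(PZ-8) = 71.67 − 54.76 = 16.91 ft.
Hydraulic gradient: i = |Δh| / L = 16.91 / 1312 = 0.0129.
Flow is from higher to lower head: from PZ-5 toward PZ-8, i.e. toward the south.

i ≈ 0.0129; groundwater flows toward the south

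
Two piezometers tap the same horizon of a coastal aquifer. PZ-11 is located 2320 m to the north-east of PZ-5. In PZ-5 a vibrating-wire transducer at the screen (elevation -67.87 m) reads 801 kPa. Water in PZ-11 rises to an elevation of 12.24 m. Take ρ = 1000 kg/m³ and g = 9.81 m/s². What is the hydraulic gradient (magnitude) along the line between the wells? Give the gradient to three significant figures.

Pressure head at PZ-5: ψ = P/(ρg) = 801×1000 / (1000 × 9.81) = 81.65 m.
Total head at PZ-5: h = z + ψ = -67.87 + 81.65 = 13.78 m.
Total head at PZ-11: h = 12.24 m (water level in the piezometer is the total head).
Head difference: h(PZ-5) − h(PZ-11) = 13.78 − 12.24 = 1.54 m.
Hydraulic gradient: i = |Δh| / L = 1.54 / 2320 = 0.000664.

i ≈ 0.000664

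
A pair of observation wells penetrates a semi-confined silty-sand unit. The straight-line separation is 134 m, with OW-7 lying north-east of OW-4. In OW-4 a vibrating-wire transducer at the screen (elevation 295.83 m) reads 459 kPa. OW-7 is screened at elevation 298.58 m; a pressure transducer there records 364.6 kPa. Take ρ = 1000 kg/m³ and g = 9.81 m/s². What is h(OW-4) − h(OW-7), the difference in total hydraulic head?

Δh ≈ 6.87 m

Pressure head at OW-4: ψ = P/(ρg) = 459×1000 / (1000 × 9.81) = 46.79 m.
Total head at OW-4: h = z + ψ = 295.83 + 46.79 = 342.62 m.
Pressure head at OW-7: ψ = P/(ρg) = 364.6×1000 / (1000 × 9.81) = 37.17 m.
Total head at OW-7: h = z + ψ = 298.58 + 37.17 = 335.75 m.
Head difference: h(OW-4) − h(OW-7) = 342.62 − 335.75 = 6.87 m.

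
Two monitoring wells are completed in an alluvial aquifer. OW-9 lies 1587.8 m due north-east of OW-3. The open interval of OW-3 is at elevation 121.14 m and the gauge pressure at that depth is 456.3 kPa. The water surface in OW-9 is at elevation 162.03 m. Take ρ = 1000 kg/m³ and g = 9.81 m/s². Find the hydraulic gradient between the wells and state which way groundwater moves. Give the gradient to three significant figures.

Pressure head at OW-3: ψ = P/(ρg) = 456.3×1000 / (1000 × 9.81) = 46.51 m.
Total head at OW-3: h = z + ψ = 121.14 + 46.51 = 167.65 m.
Total head at OW-9: h = 162.03 m (water level in the piezometer is the total head).
Head difference: h(OW-3) − h(OW-9) = 167.65 − 162.03 = 5.62 m.
Hydraulic gradient: i = |Δh| / L = 5.62 / 1587.8 = 0.00354.
Flow is from higher to lower head: from OW-3 toward OW-9, i.e. toward the north-east.

i ≈ 0.00354; groundwater flows toward the north-east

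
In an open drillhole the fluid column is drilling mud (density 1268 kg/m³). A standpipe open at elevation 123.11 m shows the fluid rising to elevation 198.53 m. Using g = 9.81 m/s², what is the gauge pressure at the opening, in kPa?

P ≈ 938 kPa

Pressure head ψ = h − z = 198.53 − 123.11 = 75.42 m.
P = ρgψ = 1268 × 9.81 × 75.42 = 938155 Pa ≈ 938 kPa.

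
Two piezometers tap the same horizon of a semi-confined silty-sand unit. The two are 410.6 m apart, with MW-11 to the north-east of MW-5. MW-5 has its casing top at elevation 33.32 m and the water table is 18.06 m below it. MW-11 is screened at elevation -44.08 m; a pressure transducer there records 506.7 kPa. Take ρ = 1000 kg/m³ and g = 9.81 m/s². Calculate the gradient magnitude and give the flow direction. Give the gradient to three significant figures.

i ≈ 0.0187; groundwater flows toward the north-east

Total head at MW-5: h = 33.32 − 18.06 = 15.26 m.
Pressure head at MW-11: ψ = P/(ρg) = 506.7×1000 / (1000 × 9.81) = 51.65 m.
Total head at MW-11: h = z + ψ = -44.08 + 51.65 = 7.57 m.
Head difference: h(MW-5) − h(MW-11) = 15.26 − 7.57 = 7.69 m.
Hydraulic gradient: i = |Δh| / L = 7.69 / 410.6 = 0.0187.
Flow is from higher to lower head: from MW-5 toward MW-11, i.e. toward the north-east.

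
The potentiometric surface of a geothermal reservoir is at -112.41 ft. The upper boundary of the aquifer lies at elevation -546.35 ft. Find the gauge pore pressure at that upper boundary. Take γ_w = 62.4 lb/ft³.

Pressure head at the aquifer top: ψ = h − z = -112.41 − (-546.35) = 433.94 ft.
P = γψ/144 = 62.4 × 433.94 / 144 = 188 psi.

P ≈ 188 psi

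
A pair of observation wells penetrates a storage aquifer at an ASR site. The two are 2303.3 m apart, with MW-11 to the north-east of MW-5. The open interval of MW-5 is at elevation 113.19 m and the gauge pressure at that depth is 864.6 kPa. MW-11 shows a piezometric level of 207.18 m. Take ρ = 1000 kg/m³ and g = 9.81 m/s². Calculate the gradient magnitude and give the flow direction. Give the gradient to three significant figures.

Pressure head at MW-5: ψ = P/(ρg) = 864.6×1000 / (1000 × 9.81) = 88.13 m.
Total head at MW-5: h = z + ψ = 113.19 + 88.13 = 201.32 m.
Total head at MW-11: h = 207.18 m (water level in the piezometer is the total head).
Head difference: h(MW-5) − h(MW-11) = 201.32 − 207.18 = -5.86 m.
Hydraulic gradient: i = |Δh| / L = 5.86 / 2303.3 = 0.00254.
Flow is from higher to lower head: from MW-11 toward MW-5, i.e. toward the south-west.

i ≈ 0.00254; groundwater flows toward the south-west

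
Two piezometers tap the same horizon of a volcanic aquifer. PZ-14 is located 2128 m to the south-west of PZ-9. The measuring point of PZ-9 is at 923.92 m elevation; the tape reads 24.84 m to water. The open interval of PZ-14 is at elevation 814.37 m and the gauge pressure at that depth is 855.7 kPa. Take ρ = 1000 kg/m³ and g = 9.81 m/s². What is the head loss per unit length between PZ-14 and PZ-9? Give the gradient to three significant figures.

Total head at PZ-9: h = 923.92 − 24.84 = 899.08 m.
Pressure head at PZ-14: ψ = P/(ρg) = 855.7×1000 / (1000 × 9.81) = 87.23 m.
Total head at PZ-14: h = z + ψ = 814.37 + 87.23 = 901.60 m.
Head difference: h(PZ-9) − h(PZ-14) = 899.08 − 901.60 = -2.52 m.
Hydraulic gradient: i = |Δh| / L = 2.52 / 2128 = 0.00118.

i ≈ 0.00118 m/m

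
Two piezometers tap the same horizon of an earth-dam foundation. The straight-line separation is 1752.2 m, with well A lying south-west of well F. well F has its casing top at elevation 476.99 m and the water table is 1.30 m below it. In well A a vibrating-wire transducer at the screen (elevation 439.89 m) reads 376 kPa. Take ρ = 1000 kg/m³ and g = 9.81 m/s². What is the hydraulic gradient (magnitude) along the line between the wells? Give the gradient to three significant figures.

i ≈ 0.00144

Total head at well F: h = 476.99 − 1.30 = 475.69 m.
Pressure head at well A: ψ = P/(ρg) = 376×1000 / (1000 × 9.81) = 38.33 m.
Total head at well A: h = z + ψ = 439.89 + 38.33 = 478.22 m.
Head difference: h(well F) − h(well A) = 475.69 − 478.22 = -2.53 m.
Hydraulic gradient: i = |Δh| / L = 2.53 / 1752.2 = 0.00144.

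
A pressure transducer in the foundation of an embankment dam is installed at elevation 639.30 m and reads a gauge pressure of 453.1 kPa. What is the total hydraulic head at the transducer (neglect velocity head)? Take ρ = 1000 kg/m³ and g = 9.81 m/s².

h ≈ 685.49 m

ψ = P/(ρg) = 453.1×1000 / (1000 × 9.81) = 46.19 m.
h = z + ψ = 639.30 + 46.19 = 685.49 m.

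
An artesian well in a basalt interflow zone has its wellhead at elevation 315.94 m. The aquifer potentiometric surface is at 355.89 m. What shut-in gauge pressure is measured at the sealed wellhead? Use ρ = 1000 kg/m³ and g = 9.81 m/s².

Head above the cap: Δh = 355.89 − 315.94 = 39.95 m.
P = ρgΔh = 1000 × 9.81 × 39.95 = 391910 Pa ≈ 392 kPa.

P ≈ 392 kPa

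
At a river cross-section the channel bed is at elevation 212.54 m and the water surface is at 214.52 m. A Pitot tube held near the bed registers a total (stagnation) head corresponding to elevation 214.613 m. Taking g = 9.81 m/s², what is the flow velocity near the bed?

v ≈ 1.35 m/s

Near the bed, under hydrostatic conditions, the piezometric head (z + ψ) equals the free-surface elevation, 214.52 m.
Velocity head = total − piezometric = 214.613 − 214.52 = 0.093 m.
v = √(2g·h_v) = √(2 × 9.81 × 0.093) = 1.35 m/s.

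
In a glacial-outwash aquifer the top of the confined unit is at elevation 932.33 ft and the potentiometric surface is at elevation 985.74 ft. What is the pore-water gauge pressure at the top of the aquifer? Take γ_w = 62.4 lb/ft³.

Pressure head at the aquifer top: ψ = h − z = 985.74 − 932.33 = 53.41 ft.
P = γψ/144 = 62.4 × 53.41 / 144 = 23.1 psi.

P ≈ 23.1 psi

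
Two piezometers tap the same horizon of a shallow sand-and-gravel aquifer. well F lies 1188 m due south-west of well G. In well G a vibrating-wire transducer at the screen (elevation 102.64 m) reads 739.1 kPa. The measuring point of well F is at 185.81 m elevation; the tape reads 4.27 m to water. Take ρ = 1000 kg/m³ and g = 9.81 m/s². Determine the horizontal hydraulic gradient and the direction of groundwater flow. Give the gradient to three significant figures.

Pressure head at well G: ψ = P/(ρg) = 739.1×1000 / (1000 × 9.81) = 75.34 m.
Total head at well G: h = z + ψ = 102.64 + 75.34 = 177.98 m.
Total head at well F: h = 185.81 − 4.27 = 181.54 m.
Head difference: h(well G) − h(well F) = 177.98 − 181.54 = -3.56 m.
Hydraulic gradient: i = |Δh| / L = 3.56 / 1188 = 0.00300.
Flow is from higher to lower head: from well F toward well G, i.e. toward the north-east.

i ≈ 0.00300; groundwater flows toward the north-east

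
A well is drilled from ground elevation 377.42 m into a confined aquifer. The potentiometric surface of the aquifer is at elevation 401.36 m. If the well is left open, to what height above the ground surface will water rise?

≈ 23.94 m above ground

Water rises to the potentiometric surface, so the rise above ground = 401.36 − 377.42 = 23.94 m.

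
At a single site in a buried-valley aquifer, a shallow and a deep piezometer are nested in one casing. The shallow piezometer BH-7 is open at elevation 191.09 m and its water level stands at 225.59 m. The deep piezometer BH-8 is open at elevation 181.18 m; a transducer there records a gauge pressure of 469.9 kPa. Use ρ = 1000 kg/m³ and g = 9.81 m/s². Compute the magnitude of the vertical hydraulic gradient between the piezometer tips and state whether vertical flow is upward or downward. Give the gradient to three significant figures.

|i_v| ≈ 0.352; vertical flow is upward

Total head at BH-7: h = 225.59 m (water level in the standpipe).
Pressure head at BH-8: ψ = P/(ρg) = 469.9×1000 / (1000 × 9.81) = 47.90 m.
Total head at BH-8: h = z + ψ = 181.18 + 47.90 = 229.08 m.
Δh = h(BH-7) − h(BH-8) = 225.59 − 229.08 = -3.49 m.
Vertical separation Δz = 191.09 − 181.18 = 9.91 m.
|i_v| = |Δh| / Δz = 3.49 / 9.91 = 0.352.
Head is higher in the deep piezometer, so vertical flow is upward (discharge condition).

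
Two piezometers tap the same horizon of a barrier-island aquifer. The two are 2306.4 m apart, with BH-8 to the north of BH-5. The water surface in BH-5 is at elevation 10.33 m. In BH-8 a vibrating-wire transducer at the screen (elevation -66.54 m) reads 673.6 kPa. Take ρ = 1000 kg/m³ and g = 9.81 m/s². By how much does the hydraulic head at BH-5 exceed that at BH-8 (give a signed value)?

Total head at BH-5: h = 10.33 m (water level in the piezometer is the total head).
Pressure head at BH-8: ψ = P/(ρg) = 673.6×1000 / (1000 × 9.81) = 68.66 m.
Total head at BH-8: h = z + ψ = -66.54 + 68.66 = 2.12 m.
Head difference: h(BH-5) − h(BH-8) = 10.33 − 2.12 = 8.21 m.

Δh ≈ 8.21 m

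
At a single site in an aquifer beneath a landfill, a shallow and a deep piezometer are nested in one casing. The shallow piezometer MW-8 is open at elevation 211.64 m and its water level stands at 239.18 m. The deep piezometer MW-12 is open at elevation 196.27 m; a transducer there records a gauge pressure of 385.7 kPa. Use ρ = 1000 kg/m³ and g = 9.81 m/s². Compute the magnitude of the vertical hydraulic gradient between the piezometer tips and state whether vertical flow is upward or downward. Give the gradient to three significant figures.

|i_v| ≈ 0.234; vertical flow is downward

Total head at MW-8: h = 239.18 m (water level in the standpipe).
Pressure head at MW-12: ψ = P/(ρg) = 385.7×1000 / (1000 × 9.81) = 39.32 m.
Total head at MW-12: h = z + ψ = 196.27 + 39.32 = 235.59 m.
Δh = h(MW-8) − h(MW-12) = 239.18 − 235.59 = 3.59 m.
Vertical separation Δz = 211.64 − 196.27 = 15.37 m.
|i_v| = |Δh| / Δz = 3.59 / 15.37 = 0.234.
Head is higher in the shallow piezometer, so vertical flow is downward (recharge condition).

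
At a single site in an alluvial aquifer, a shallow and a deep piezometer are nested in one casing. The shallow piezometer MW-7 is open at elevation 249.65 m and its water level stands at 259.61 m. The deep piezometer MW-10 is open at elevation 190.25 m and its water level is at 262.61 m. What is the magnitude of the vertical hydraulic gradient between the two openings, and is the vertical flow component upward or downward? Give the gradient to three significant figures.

|i_v| ≈ 0.0505; vertical flow is upward

Total head at MW-7: h = 259.61 m (water level in the standpipe).
Total head at MW-10: h = 262.61 m.
Δh = h(MW-7) − h(MW-10) = 259.61 − 262.61 = -3.00 m.
Vertical separation Δz = 249.65 − 190.25 = 59.40 m.
|i_v| = |Δh| / Δz = 3.00 / 59.40 = 0.0505.
Head is higher in the deep piezometer, so vertical flow is upward (discharge condition).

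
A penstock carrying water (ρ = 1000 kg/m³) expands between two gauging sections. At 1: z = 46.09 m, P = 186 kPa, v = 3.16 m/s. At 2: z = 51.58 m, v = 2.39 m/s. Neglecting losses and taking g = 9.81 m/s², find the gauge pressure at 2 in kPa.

P₂ ≈ 134 kPa

Pressure head at 1: ψ₁ = P₁/(ρg) = 186×1000 / (1000 × 9.81) = 18.96 m.
Velocity heads: v₁²/2g = 3.16²/19.62 = 0.509 m; v₂²/2g = 2.39²/19.62 = 0.291 m.
Total head H = z₁ + ψ₁ + v₁²/2g = 46.09 + 18.96 + 0.509 = 65.56 m.
ψ₂ = H − z₂ − v₂²/2g = 65.56 − 51.58 − 0.291 = 13.69 m.
P₂ = ρgψ₂ = 1000 × 9.81 × 13.69 ≈ 134 kPa.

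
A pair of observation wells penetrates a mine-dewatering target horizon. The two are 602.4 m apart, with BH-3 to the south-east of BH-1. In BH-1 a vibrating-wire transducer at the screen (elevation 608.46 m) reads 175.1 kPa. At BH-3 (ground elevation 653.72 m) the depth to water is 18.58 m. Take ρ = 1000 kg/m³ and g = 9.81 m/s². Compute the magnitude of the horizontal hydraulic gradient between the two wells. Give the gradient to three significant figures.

i ≈ 0.0147

Pressure head at BH-1: ψ = P/(ρg) = 175.1×1000 / (1000 × 9.81) = 17.85 m.
Total head at BH-1: h = z + ψ = 608.46 + 17.85 = 626.31 m.
Total head at BH-3: h = 653.72 − 18.58 = 635.14 m.
Head difference: h(BH-1) − h(BH-3) = 626.31 − 635.14 = -8.83 m.
Hydraulic gradient: i = |Δh| / L = 8.83 / 602.4 = 0.0147.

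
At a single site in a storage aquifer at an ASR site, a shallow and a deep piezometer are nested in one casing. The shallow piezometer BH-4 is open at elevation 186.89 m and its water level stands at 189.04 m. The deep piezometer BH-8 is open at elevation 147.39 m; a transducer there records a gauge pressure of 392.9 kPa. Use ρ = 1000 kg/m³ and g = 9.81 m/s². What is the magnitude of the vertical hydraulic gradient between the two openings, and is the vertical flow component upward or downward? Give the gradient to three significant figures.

Total head at BH-4: h = 189.04 m (water level in the standpipe).
Pressure head at BH-8: ψ = P/(ρg) = 392.9×1000 / (1000 × 9.81) = 40.05 m.
Total head at BH-8: h = z + ψ = 147.39 + 40.05 = 187.44 m.
Δh = h(BH-4) − h(BH-8) = 189.04 − 187.44 = 1.60 m.
Vertical separation Δz = 186.89 − 147.39 = 39.50 m.
|i_v| = |Δh| / Δz = 1.60 / 39.50 = 0.0405.
Head is higher in the shallow piezometer, so vertical flow is downward (recharge condition).

|i_v| ≈ 0.0405; vertical flow is downward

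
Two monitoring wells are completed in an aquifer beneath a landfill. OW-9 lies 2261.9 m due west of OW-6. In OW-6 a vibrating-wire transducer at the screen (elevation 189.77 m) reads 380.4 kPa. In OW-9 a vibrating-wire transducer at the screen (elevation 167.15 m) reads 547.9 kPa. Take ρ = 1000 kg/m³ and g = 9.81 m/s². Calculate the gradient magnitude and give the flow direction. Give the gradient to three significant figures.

Pressure head at OW-6: ψ = P/(ρg) = 380.4×1000 / (1000 × 9.81) = 38.78 m.
Total head at OW-6: h = z + ψ = 189.77 + 38.78 = 228.55 m.
Pressure head at OW-9: ψ = P/(ρg) = 547.9×1000 / (1000 × 9.81) = 55.85 m.
Total head at OW-9: h = z + ψ = 167.15 + 55.85 = 223.00 m.
Head difference: h(OW-6) − h(OW-9) = 228.55 − 223.00 = 5.55 m.
Hydraulic gradient: i = |Δh| / L = 5.55 / 2261.9 = 0.00245.
Flow is from higher to lower head: from OW-6 toward OW-9, i.e. toward the west.

i ≈ 0.00245; groundwater flows toward the west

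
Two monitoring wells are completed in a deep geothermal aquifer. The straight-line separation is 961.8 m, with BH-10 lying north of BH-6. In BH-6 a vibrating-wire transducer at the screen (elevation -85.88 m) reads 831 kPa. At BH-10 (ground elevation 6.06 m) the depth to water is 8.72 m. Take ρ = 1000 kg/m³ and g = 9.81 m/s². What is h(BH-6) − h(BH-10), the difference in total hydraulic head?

Pressure head at BH-6: ψ = P/(ρg) = 831×1000 / (1000 × 9.81) = 84.71 m.
Total head at BH-6: h = z + ψ = -85.88 + 84.71 = -1.17 m.
Total head at BH-10: h = 6.06 − 8.72 = -2.66 m.
Head difference: h(BH-6) − h(BH-10) = -1.17 − (-2.66) = 1.49 m.

Δh ≈ 1.49 m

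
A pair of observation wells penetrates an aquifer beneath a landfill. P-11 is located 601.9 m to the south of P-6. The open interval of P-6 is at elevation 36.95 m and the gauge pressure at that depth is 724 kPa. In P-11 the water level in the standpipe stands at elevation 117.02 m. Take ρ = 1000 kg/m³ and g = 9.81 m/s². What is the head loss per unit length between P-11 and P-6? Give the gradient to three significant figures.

Pressure head at P-6: ψ = P/(ρg) = 724×1000 / (1000 × 9.81) = 73.80 m.
Total head at P-6: h = z + ψ = 36.95 + 73.80 = 110.75 m.
Total head at P-11: h = 117.02 m (water level in the piezometer is the total head).
Head difference: h(P-6) − h(P-11) = 110.75 − 117.02 = -6.27 m.
Hydraulic gradient: i = |Δh| / L = 6.27 / 601.9 = 0.0104.

i ≈ 0.0104 m/m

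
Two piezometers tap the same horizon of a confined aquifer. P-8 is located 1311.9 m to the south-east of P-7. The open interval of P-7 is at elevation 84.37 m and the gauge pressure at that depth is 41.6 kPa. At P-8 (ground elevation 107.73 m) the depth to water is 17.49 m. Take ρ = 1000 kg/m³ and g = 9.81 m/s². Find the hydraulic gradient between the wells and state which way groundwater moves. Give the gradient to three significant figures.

i ≈ 0.00124; groundwater flows toward the north-west

Pressure head at P-7: ψ = P/(ρg) = 41.6×1000 / (1000 × 9.81) = 4.24 m.
Total head at P-7: h = z + ψ = 84.37 + 4.24 = 88.61 m.
Total head at P-8: h = 107.73 − 17.49 = 90.24 m.
Head difference: h(P-7) − h(P-8) = 88.61 − 90.24 = -1.63 m.
Hydraulic gradient: i = |Δh| / L = 1.63 / 1311.9 = 0.00124.
Flow is from higher to lower head: from P-8 toward P-7, i.e. toward the north-west.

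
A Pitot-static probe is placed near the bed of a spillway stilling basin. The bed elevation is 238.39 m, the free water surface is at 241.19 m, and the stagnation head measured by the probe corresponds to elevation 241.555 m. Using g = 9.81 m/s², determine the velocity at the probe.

v ≈ 2.68 m/s

Near the bed, under hydrostatic conditions, the piezometric head (z + ψ) equals the free-surface elevation, 241.19 m.
Velocity head = total − piezometric = 241.555 − 241.19 = 0.365 m.
v = √(2g·h_v) = √(2 × 9.81 × 0.365) = 2.68 m/s.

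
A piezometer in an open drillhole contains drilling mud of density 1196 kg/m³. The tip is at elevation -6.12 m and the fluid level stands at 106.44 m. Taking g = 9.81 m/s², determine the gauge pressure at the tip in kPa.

Pressure head ψ = h − z = 106.44 − (-6.12) = 112.56 m.
P = ρgψ = 1196 × 9.81 × 112.56 = 1320639 Pa ≈ 1320 kPa.

P ≈ 1320 kPa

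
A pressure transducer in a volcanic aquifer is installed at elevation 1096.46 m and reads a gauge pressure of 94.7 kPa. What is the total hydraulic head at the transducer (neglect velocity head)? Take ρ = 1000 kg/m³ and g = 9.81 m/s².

ψ = P/(ρg) = 94.7×1000 / (1000 × 9.81) = 9.65 m.
h = z + ψ = 1096.46 + 9.65 = 1106.11 m.

h ≈ 1106.11 m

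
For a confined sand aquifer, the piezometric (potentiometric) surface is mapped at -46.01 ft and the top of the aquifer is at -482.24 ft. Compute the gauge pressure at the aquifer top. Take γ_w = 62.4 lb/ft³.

Pressure head at the aquifer top: ψ = h − z = -46.01 − (-482.24) = 436.23 ft.
P = γψ/144 = 62.4 × 436.23 / 144 = 189 psi.

P ≈ 189 psi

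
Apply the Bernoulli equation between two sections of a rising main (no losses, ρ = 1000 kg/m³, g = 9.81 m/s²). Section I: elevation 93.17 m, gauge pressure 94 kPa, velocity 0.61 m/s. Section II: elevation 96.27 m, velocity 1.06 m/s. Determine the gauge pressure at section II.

Pressure head at I: ψ₁ = P₁/(ρg) = 94×1000 / (1000 × 9.81) = 9.58 m.
Velocity heads: v₁²/2g = 0.61²/19.62 = 0.019 m; v₂²/2g = 1.06²/19.62 = 0.057 m.
Total head H = z₁ + ψ₁ + v₁²/2g = 93.17 + 9.58 + 0.019 = 102.77 m.
ψ₂ = H − z₂ − v₂²/2g = 102.77 − 96.27 − 0.057 = 6.44 m.
P₂ = ρgψ₂ = 1000 × 9.81 × 6.44 ≈ 63.2 kPa.

P₂ ≈ 63.2 kPa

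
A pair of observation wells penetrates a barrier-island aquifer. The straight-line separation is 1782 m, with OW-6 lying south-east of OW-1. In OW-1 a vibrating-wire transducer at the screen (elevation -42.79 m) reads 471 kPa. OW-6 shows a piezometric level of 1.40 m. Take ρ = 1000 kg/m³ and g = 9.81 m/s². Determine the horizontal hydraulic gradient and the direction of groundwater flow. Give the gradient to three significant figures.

i ≈ 0.00214; groundwater flows toward the south-east

Pressure head at OW-1: ψ = P/(ρg) = 471×1000 / (1000 × 9.81) = 48.01 m.
Total head at OW-1: h = z + ψ = -42.79 + 48.01 = 5.22 m.
Total head at OW-6: h = 1.40 m (water level in the piezometer is the total head).
Head difference: h(OW-1) − h(OW-6) = 5.22 − 1.40 = 3.82 m.
Hydraulic gradient: i = |Δh| / L = 3.82 / 1782 = 0.00214.
Flow is from higher to lower head: from OW-1 toward OW-6, i.e. toward the south-east.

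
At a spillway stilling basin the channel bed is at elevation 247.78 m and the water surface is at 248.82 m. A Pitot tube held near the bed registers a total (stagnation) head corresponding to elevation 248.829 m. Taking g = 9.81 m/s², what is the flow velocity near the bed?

v ≈ 0.420 m/s

Near the bed, under hydrostatic conditions, the piezometric head (z + ψ) equals the free-surface elevation, 248.82 m.
Velocity head = total − piezometric = 248.829 − 248.82 = 0.009 m.
v = √(2g·h_v) = √(2 × 9.81 × 0.009) = 0.420 m/s.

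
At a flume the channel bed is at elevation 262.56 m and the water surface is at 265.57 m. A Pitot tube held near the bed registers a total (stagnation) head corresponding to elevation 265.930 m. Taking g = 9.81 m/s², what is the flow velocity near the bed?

v ≈ 2.66 m/s

Near the bed, under hydrostatic conditions, the piezometric head (z + ψ) equals the free-surface elevation, 265.57 m.
Velocity head = total − piezometric = 265.930 − 265.57 = 0.360 m.
v = √(2g·h_v) = √(2 × 9.81 × 0.360) = 2.66 m/s.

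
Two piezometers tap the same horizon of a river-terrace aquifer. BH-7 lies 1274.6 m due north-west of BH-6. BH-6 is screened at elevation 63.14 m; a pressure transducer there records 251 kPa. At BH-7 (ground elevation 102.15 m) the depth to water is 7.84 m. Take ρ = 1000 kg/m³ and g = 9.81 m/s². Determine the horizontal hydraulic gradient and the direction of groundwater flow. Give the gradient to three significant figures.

Pressure head at BH-6: ψ = P/(ρg) = 251×1000 / (1000 × 9.81) = 25.59 m.
Total head at BH-6: h = z + ψ = 63.14 + 25.59 = 88.73 m.
Total head at BH-7: h = 102.15 − 7.84 = 94.31 m.
Head difference: h(BH-6) − h(BH-7) = 88.73 − 94.31 = -5.58 m.
Hydraulic gradient: i = |Δh| / L = 5.58 / 1274.6 = 0.00438.
Flow is from higher to lower head: from BH-7 toward BH-6, i.e. toward the south-east.

i ≈ 0.00438; groundwater flows toward the south-east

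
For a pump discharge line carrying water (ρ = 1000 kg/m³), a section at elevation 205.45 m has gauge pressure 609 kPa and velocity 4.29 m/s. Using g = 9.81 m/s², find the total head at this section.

Pressure head ψ = P/(ρg) = 609×1000 / (1000 × 9.81) = 62.08 m.
Velocity head = v²/(2g) = 4.29² / (2 × 9.81) = 0.938 m.
h = z + ψ + v²/(2g) = 205.45 + 62.08 + 0.938 = 268.47 m.

h ≈ 268.47 m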